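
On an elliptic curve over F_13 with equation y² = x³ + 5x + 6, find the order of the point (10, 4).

4

2P: tangent at (10, 4): λ = (3·10² + 5)/(2·4) ≡ 6/8. 8⁻¹ ≡ 5 (mod 13) since 8·5 = 40 ≡ 1, so λ ≡ 6·5 ≡ 4.
  x = λ² - 10 - 10 = 16 - 20 ≡ 9; y = λ·(10 - 9) - 4 ≡ 0. → (9, 0)
3P: (9, 0) + (10, 4). λ = (4 - 0)/(10 - 9) ≡ 4/1 mod 13. 1⁻¹ ≡ 1 (mod 13), so λ ≡ 4.
  x = λ² - 9 - 10 = 16 - 19 ≡ 10; y = λ·(9 - 10) - 0 ≡ 9. → (10, 9)
4P: (10, 9) + (10, 4): same x and y₁ ≡ -y₂, so the sum is O.
4P = O, so the order is 4.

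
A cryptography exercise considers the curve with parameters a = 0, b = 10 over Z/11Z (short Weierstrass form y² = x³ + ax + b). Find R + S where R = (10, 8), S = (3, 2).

(10, 8) + (3, 2). λ = (2 - 8)/(3 - 10) ≡ 5/4 mod 11. 4⁻¹ ≡ 3 (mod 11), so λ ≡ 4.
  x = λ² - 10 - 3 = 16 - 13 ≡ 3; y = λ·(10 - 3) - 8 ≡ 9. → (3, 9)

(3, 9)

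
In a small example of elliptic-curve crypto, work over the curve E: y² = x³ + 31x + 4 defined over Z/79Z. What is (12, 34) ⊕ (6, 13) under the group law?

(12, 34) + (6, 13). λ = (13 - 34)/(6 - 12) ≡ 58/73 mod 79. 73⁻¹ ≡ 13 (mod 79), so λ ≡ 43.
  x = λ² - 12 - 6 = 1849 - 18 ≡ 14; y = λ·(12 - 14) - 34 ≡ 38. → (14, 38)

(14, 38)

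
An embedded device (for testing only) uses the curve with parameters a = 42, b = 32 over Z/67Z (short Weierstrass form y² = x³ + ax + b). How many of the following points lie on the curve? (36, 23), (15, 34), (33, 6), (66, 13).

2

(36, 23): 23² ≡ 60, rhs ≡ 27 → off.
(15, 34): 34² ≡ 17, rhs ≡ 17 → on.
(33, 6): 6² ≡ 36, rhs ≡ 36 → on.
(66, 13): 13² ≡ 35, rhs ≡ 56 → off.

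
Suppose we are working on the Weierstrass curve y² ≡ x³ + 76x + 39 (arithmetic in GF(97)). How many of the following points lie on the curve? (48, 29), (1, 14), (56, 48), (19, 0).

(48, 29): 29² ≡ 65, rhs ≡ 13 → off.
(1, 14): 14² ≡ 2, rhs ≡ 19 → off.
(56, 48): 48² ≡ 73, rhs ≡ 73 → on.
(19, 0): 0² ≡ 0, rhs ≡ 0 → on.

2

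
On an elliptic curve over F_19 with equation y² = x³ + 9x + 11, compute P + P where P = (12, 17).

tangent at (12, 17): λ = (3·12² + 9)/(2·17) ≡ 4/15. 15⁻¹ ≡ 14 (mod 19) since 15·14 = 210 ≡ 1, so λ ≡ 4·14 ≡ 18.
  x = λ² - 12 - 12 = 324 - 24 ≡ 15; y = λ·(12 - 15) - 17 ≡ 5. → (15, 5)

(15, 5)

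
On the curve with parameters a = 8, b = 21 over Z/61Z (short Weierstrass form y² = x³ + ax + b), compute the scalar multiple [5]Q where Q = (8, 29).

O

Repeated addition: build up to 5Q.
2Q: tangent at (8, 29): λ = (3·8² + 8)/(2·29) ≡ 17/58. 58⁻¹ ≡ 20 (mod 61) since 58·20 = 1160 ≡ 1, so λ ≡ 17·20 ≡ 35.
  x = λ² - 8 - 8 = 1225 - 16 ≡ 50; y = λ·(8 - 50) - 29 ≡ 26. → (50, 26)
3Q: (50, 26) + (8, 29). λ = (29 - 26)/(8 - 50) ≡ 3/19 mod 61. 19⁻¹ ≡ 45 (mod 61), so λ ≡ 13.
  x = λ² - 50 - 8 = 169 - 58 ≡ 50; y = λ·(50 - 50) - 26 ≡ 35. → (50, 35)
4Q: (50, 35) + (8, 29). λ = (29 - 35)/(8 - 50) ≡ 55/19 mod 61. 19⁻¹ ≡ 45 (mod 61), so λ ≡ 35.
  x = λ² - 50 - 8 = 1225 - 58 ≡ 8; y = λ·(50 - 8) - 35 ≡ 32. → (8, 32)
5Q: (8, 32) + (8, 29): same x and y₁ ≡ -y₂, so the sum is the point at infinity.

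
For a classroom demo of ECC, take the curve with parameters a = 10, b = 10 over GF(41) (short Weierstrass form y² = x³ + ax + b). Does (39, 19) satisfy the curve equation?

y² = 19² ≡ 33; x³ + 10x + 10 = 59719 ≡ 23 (mod 41). 33 ≠ 23.

no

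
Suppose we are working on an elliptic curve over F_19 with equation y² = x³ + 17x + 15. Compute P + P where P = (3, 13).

(18, 4)

tangent at (3, 13): λ = (3·3² + 17)/(2·13) ≡ 6/7. 7⁻¹ ≡ 11 (mod 19), so λ ≡ 6·11 ≡ 9.
  x = λ² - 3 - 3 = 81 - 6 ≡ 18; y = λ·(3 - 18) - 13 ≡ 4. → (18, 4)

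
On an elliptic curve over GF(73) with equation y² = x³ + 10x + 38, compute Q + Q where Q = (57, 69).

(68, 70)

tangent at (57, 69): λ = (3·57² + 10)/(2·69) ≡ 48/65. 65⁻¹ ≡ 9 (mod 73) since 65·9 = 585 ≡ 1, so λ ≡ 48·9 ≡ 67.
  x = λ² - 57 - 57 = 4489 - 114 ≡ 68; y = λ·(57 - 68) - 69 ≡ 70. → (68, 70)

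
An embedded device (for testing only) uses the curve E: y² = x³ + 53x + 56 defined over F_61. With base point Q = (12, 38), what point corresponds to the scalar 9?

Repeated addition: build up to 9Q.
2Q: tangent at (12, 38): λ = (3·12² + 53)/(2·38) ≡ 58/15. 15⁻¹ ≡ 57 (mod 61), so λ ≡ 58·57 ≡ 12.
  x = λ² - 12 - 12 = 144 - 24 ≡ 59; y = λ·(12 - 59) - 38 ≡ 8. → (59, 8)
3Q: (59, 8) + (12, 38). λ = (38 - 8)/(12 - 59) ≡ 30/14 mod 61. 14⁻¹ ≡ 48 (mod 61), so λ ≡ 37.
  x = λ² - 59 - 12 = 1369 - 71 ≡ 17; y = λ·(59 - 17) - 8 ≡ 21. → (17, 21)
4Q: (17, 21) + (12, 38). λ = (38 - 21)/(12 - 17) ≡ 17/56 mod 61. 56⁻¹ ≡ 12 (mod 61), so λ ≡ 21.
  x = λ² - 17 - 12 = 441 - 29 ≡ 46; y = λ·(17 - 46) - 21 ≡ 41. → (46, 41)
5Q: (46, 41) + (12, 38). λ = (38 - 41)/(12 - 46) ≡ 58/27 mod 61. 27⁻¹ ≡ 52 (mod 61) since 27·52 = 1404 ≡ 1, so λ ≡ 27.
  x = λ² - 46 - 12 = 729 - 58 ≡ 0; y = λ·(46 - 0) - 41 ≡ 42. → (0, 42)
6Q: (0, 42) + (12, 38). λ = (38 - 42)/(12 - 0) ≡ 57/12 mod 61. 12⁻¹ ≡ 56 (mod 61) since 12·56 = 672 ≡ 1, so λ ≡ 20.
  x = λ² - 0 - 12 = 400 - 12 ≡ 22; y = λ·(0 - 22) - 42 ≡ 6. → (22, 6)
7Q: (22, 6) + (12, 38). λ = (38 - 6)/(12 - 22) ≡ 32/51 mod 61. 51⁻¹ ≡ 6 (mod 61) since 51·6 = 306 ≡ 1, so λ ≡ 9.
  x = λ² - 22 - 12 = 81 - 34 ≡ 47; y = λ·(22 - 47) - 6 ≡ 13. → (47, 13)
8Q: (47, 13) + (12, 38). λ = (38 - 13)/(12 - 47) ≡ 25/26 mod 61. 26⁻¹ ≡ 54 (mod 61), so λ ≡ 8.
  x = λ² - 47 - 12 = 64 - 59 ≡ 5; y = λ·(47 - 5) - 13 ≡ 18. → (5, 18)
9Q: (5, 18) + (12, 38). λ = (38 - 18)/(12 - 5) ≡ 20/7 mod 61. 7⁻¹ ≡ 35 (mod 61) since 7·35 = 245 ≡ 1, so λ ≡ 29.
  x = λ² - 5 - 12 = 841 - 17 ≡ 31; y = λ·(5 - 31) - 18 ≡ 21. → (31, 21)

(31, 21)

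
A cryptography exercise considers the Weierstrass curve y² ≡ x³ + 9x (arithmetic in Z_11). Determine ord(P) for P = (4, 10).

2P: tangent at (4, 10): λ = (3·4² + 9)/(2·10) ≡ 2/9. 9⁻¹ ≡ 5 (mod 11) since 9·5 = 45 ≡ 1, so λ ≡ 2·5 ≡ 10.
  x = λ² - 4 - 4 = 100 - 8 ≡ 4; y = λ·(4 - 4) - 10 ≡ 1. → (4, 1)
3P: (4, 1) + (4, 10): same x and y₁ ≡ -y₂, so the sum is O.
3P = O, so the order is 3.

3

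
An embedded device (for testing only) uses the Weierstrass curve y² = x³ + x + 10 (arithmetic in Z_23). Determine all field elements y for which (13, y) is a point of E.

x³ + 1x + 10 = 2220 ≡ 12 (mod 23).
Square roots of 12 mod 23: 9 and 14 (since 9² = 81 ≡ 12).

9, 14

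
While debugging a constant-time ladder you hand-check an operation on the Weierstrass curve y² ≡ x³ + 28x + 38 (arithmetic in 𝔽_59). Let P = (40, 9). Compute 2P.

tangent at (40, 9): λ = (3·40² + 28)/(2·9) ≡ 49/18. 18⁻¹ ≡ 23 (mod 59), so λ ≡ 49·23 ≡ 6.
  x = λ² - 40 - 40 = 36 - 80 ≡ 15; y = λ·(40 - 15) - 9 ≡ 23. → (15, 23)

(15, 23)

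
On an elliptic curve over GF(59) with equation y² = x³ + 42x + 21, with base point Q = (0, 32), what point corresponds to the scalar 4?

Repeated addition: build up to 4Q.
2Q: tangent at (0, 32): λ = (3·0² + 42)/(2·32) ≡ 42/5. 5⁻¹ ≡ 12 (mod 59) since 5·12 = 60 ≡ 1, so λ ≡ 42·12 ≡ 32.
  x = λ² - 0 - 0 = 1024 - 0 ≡ 21; y = λ·(0 - 21) - 32 ≡ 4. → (21, 4)
3Q: (21, 4) + (0, 32). λ = (32 - 4)/(0 - 21) ≡ 28/38 mod 59. 38⁻¹ ≡ 14 (mod 59) since 38·14 = 532 ≡ 1, so λ ≡ 38.
  x = λ² - 21 - 0 = 1444 - 21 ≡ 7; y = λ·(21 - 7) - 4 ≡ 56. → (7, 56)
4Q: (7, 56) + (0, 32). λ = (32 - 56)/(0 - 7) ≡ 35/52 mod 59. 52⁻¹ ≡ 42 (mod 59), so λ ≡ 54.
  x = λ² - 7 - 0 = 2916 - 7 ≡ 18; y = λ·(7 - 18) - 56 ≡ 58. → (18, 58)

(18, 58)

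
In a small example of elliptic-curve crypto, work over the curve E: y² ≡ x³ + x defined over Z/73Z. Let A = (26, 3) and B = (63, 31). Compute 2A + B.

(39, 3)

First 2A:
Repeated addition: build up to 2A.
2A: tangent at (26, 3): λ = (3·26² + 1)/(2·3) ≡ 58/6. 6⁻¹ ≡ 61 (mod 73) since 6·61 = 366 ≡ 1, so λ ≡ 58·61 ≡ 34.
  x = λ² - 26 - 26 = 1156 - 52 ≡ 9; y = λ·(26 - 9) - 3 ≡ 64. → (9, 64)
2A = (9, 64).
Finally 2A + B:
(9, 64) + (63, 31). λ = (31 - 64)/(63 - 9) ≡ 40/54 mod 73. 54⁻¹ ≡ 23 (mod 73), so λ ≡ 44.
  x = λ² - 9 - 63 = 1936 - 72 ≡ 39; y = λ·(9 - 39) - 64 ≡ 3. → (39, 3)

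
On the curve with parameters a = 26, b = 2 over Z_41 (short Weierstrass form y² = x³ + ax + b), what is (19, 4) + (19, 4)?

tangent at (19, 4): λ = (3·19² + 26)/(2·4) ≡ 2/8. 8⁻¹ ≡ 36 (mod 41) since 8·36 = 288 ≡ 1, so λ ≡ 2·36 ≡ 31.
  x = λ² - 19 - 19 = 961 - 38 ≡ 21; y = λ·(19 - 21) - 4 ≡ 16. → (21, 16)

(21, 16)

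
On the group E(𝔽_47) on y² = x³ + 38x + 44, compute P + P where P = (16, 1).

tangent at (16, 1): λ = (3·16² + 38)/(2·1) ≡ 7/2. 2⁻¹ ≡ 24 (mod 47) since 2·24 = 48 ≡ 1, so λ ≡ 7·24 ≡ 27.
  x = λ² - 16 - 16 = 729 - 32 ≡ 39; y = λ·(16 - 39) - 1 ≡ 36. → (39, 36)

(39, 36)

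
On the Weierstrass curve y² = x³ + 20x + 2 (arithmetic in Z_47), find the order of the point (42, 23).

2P: tangent at (42, 23): λ = (3·42² + 20)/(2·23) ≡ 1/46. 46⁻¹ ≡ 46 (mod 47) since 46·46 = 2116 ≡ 1, so λ ≡ 1·46 ≡ 46.
  x = λ² - 42 - 42 = 2116 - 84 ≡ 11; y = λ·(42 - 11) - 23 ≡ 40. → (11, 40)
3P: (11, 40) + (42, 23). λ = (23 - 40)/(42 - 11) ≡ 30/31 mod 47. 31⁻¹ ≡ 44 (mod 47) since 31·44 = 1364 ≡ 1, so λ ≡ 4.
  x = λ² - 11 - 42 = 16 - 53 ≡ 10; y = λ·(11 - 10) - 40 ≡ 11. → (10, 11)
4P: (10, 11) + (42, 23). λ = (23 - 11)/(42 - 10) ≡ 12/32 mod 47. 32⁻¹ ≡ 25 (mod 47), so λ ≡ 18.
  x = λ² - 10 - 42 = 324 - 52 ≡ 37; y = λ·(10 - 37) - 11 ≡ 20. → (37, 20)
5P: (37, 20) + (42, 23). λ = (23 - 20)/(42 - 37) ≡ 3/5 mod 47. 5⁻¹ ≡ 19 (mod 47), so λ ≡ 10.
  x = λ² - 37 - 42 = 100 - 79 ≡ 21; y = λ·(37 - 21) - 20 ≡ 46. → (21, 46)
6P: (21, 46) + (42, 23). λ = (23 - 46)/(42 - 21) ≡ 24/21 mod 47. 21⁻¹ ≡ 9 (mod 47) since 21·9 = 189 ≡ 1, so λ ≡ 28.
  x = λ² - 21 - 42 = 784 - 63 ≡ 16; y = λ·(21 - 16) - 46 ≡ 0. → (16, 0)
7P: (16, 0) + (42, 23). λ = (23 - 0)/(42 - 16) ≡ 23/26 mod 47. 26⁻¹ ≡ 38 (mod 47), so λ ≡ 28.
  x = λ² - 16 - 42 = 784 - 58 ≡ 21; y = λ·(16 - 21) - 0 ≡ 1. → (21, 1)
8P: (21, 1) + (42, 23). λ = (23 - 1)/(42 - 21) ≡ 22/21 mod 47. 21⁻¹ ≡ 9 (mod 47), so λ ≡ 10.
  x = λ² - 21 - 42 = 100 - 63 ≡ 37; y = λ·(21 - 37) - 1 ≡ 27. → (37, 27)
9P: (37, 27) + (42, 23). λ = (23 - 27)/(42 - 37) ≡ 43/5 mod 47. 5⁻¹ ≡ 19 (mod 47) since 5·19 = 95 ≡ 1, so λ ≡ 18.
  x = λ² - 37 - 42 = 324 - 79 ≡ 10; y = λ·(37 - 10) - 27 ≡ 36. → (10, 36)
10P: (10, 36) + (42, 23). λ = (23 - 36)/(42 - 10) ≡ 34/32 mod 47. 32⁻¹ ≡ 25 (mod 47), so λ ≡ 4.
  x = λ² - 10 - 42 = 16 - 52 ≡ 11; y = λ·(10 - 11) - 36 ≡ 7. → (11, 7)
11P: (11, 7) + (42, 23). λ = (23 - 7)/(42 - 11) ≡ 16/31 mod 47. 31⁻¹ ≡ 44 (mod 47), so λ ≡ 46.
  x = λ² - 11 - 42 = 2116 - 53 ≡ 42; y = λ·(11 - 42) - 7 ≡ 24. → (42, 24)
12P: (42, 24) + (42, 23): same x and y₁ ≡ -y₂, so the sum is O.
12P = O, so the order is 12.

12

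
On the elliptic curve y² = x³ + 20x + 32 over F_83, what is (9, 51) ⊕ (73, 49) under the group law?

(4, 50)

(9, 51) + (73, 49). λ = (49 - 51)/(73 - 9) ≡ 81/64 mod 83. 64⁻¹ ≡ 48 (mod 83) since 64·48 = 3072 ≡ 1, so λ ≡ 70.
  x = λ² - 9 - 73 = 4900 - 82 ≡ 4; y = λ·(9 - 4) - 51 ≡ 50. → (4, 50)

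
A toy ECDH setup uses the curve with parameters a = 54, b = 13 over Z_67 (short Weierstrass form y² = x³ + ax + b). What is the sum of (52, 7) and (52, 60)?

O

The two points share x = 52 and their y-coordinates satisfy 7 + 60 ≡ 0 (mod 67), so they are inverses. Their sum is the point at infinity.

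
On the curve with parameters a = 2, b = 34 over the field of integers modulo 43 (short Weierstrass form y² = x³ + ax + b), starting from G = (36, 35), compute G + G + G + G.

(6, 2)

Double-and-add on 4 = (100)₂. Start with G = (36, 35) for the leading 1-bit.
double: tangent at (36, 35): λ = (3·36² + 2)/(2·35) ≡ 20/27. 27⁻¹ ≡ 8 (mod 43), so λ ≡ 20·8 ≡ 31.
  x = λ² - 36 - 36 = 961 - 72 ≡ 29; y = λ·(36 - 29) - 35 ≡ 10. → (29, 10)
double: tangent at (29, 10): λ = (3·29² + 2)/(2·10) ≡ 31/20. 20⁻¹ ≡ 28 (mod 43), so λ ≡ 31·28 ≡ 8.
  x = λ² - 29 - 29 = 64 - 58 ≡ 6; y = λ·(29 - 6) - 10 ≡ 2. → (6, 2)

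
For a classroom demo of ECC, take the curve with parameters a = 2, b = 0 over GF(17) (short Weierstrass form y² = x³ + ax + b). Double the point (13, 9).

tangent at (13, 9): λ = (3·13² + 2)/(2·9) ≡ 16/1. 1⁻¹ ≡ 1 (mod 17) since 1·1 = 1 ≡ 1, so λ ≡ 16·1 ≡ 16.
  x = λ² - 13 - 13 = 256 - 26 ≡ 9; y = λ·(13 - 9) - 9 ≡ 4. → (9, 4)

(9, 4)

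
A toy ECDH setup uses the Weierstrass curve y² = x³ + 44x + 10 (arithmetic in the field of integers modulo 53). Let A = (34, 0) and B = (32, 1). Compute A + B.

(34, 0) + (32, 1). λ = (1 - 0)/(32 - 34) ≡ 1/51 mod 53. 51⁻¹ ≡ 26 (mod 53) since 51·26 = 1326 ≡ 1, so λ ≡ 26.
  x = λ² - 34 - 32 = 676 - 66 ≡ 27; y = λ·(34 - 27) - 0 ≡ 23. → (27, 23)

(27, 23)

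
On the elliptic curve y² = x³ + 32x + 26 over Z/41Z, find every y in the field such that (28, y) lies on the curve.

18, 23

x³ + 32x + 26 = 22874 ≡ 37 (mod 41).
Square roots of 37 mod 41: 18 and 23 (since 18² = 324 ≡ 37).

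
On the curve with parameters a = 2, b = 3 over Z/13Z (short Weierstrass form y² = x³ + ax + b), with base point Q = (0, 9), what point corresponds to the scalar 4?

Repeated addition: build up to 4Q.
2Q: tangent at (0, 9): λ = (3·0² + 2)/(2·9) ≡ 2/5. 5⁻¹ ≡ 8 (mod 13), so λ ≡ 2·8 ≡ 3.
  x = λ² - 0 - 0 = 9 - 0 ≡ 9; y = λ·(0 - 9) - 9 ≡ 3. → (9, 3)
3Q: (9, 3) + (0, 9). λ = (9 - 3)/(0 - 9) ≡ 6/4 mod 13. 4⁻¹ ≡ 10 (mod 13) since 4·10 = 40 ≡ 1, so λ ≡ 8.
  x = λ² - 9 - 0 = 64 - 9 ≡ 3; y = λ·(9 - 3) - 3 ≡ 6. → (3, 6)
4Q: (3, 6) + (0, 9). λ = (9 - 6)/(0 - 3) ≡ 3/10 mod 13. 10⁻¹ ≡ 4 (mod 13), so λ ≡ 12.
  x = λ² - 3 - 0 = 144 - 3 ≡ 11; y = λ·(3 - 11) - 6 ≡ 2. → (11, 2)

(11, 2)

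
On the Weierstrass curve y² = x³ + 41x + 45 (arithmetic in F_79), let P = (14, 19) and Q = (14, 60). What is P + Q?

O

The two points share x = 14 and their y-coordinates satisfy 19 + 60 ≡ 0 (mod 79), so they are inverses. Their sum is O.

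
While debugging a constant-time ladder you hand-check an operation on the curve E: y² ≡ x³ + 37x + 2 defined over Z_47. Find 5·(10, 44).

Write G = (10, 44).
Double-and-add on 5 = (101)₂. Start with G = (10, 44) for the leading 1-bit.
double: tangent at (10, 44): λ = (3·10² + 37)/(2·44) ≡ 8/41. 41⁻¹ ≡ 39 (mod 47) since 41·39 = 1599 ≡ 1, so λ ≡ 8·39 ≡ 30.
  x = λ² - 10 - 10 = 900 - 20 ≡ 34; y = λ·(10 - 34) - 44 ≡ 35. → (34, 35)
double: tangent at (34, 35): λ = (3·34² + 37)/(2·35) ≡ 27/23. 23⁻¹ ≡ 45 (mod 47) since 23·45 = 1035 ≡ 1, so λ ≡ 27·45 ≡ 40.
  x = λ² - 34 - 34 = 1600 - 68 ≡ 28; y = λ·(34 - 28) - 35 ≡ 17. → (28, 17)
add G: (28, 17) + (10, 44). λ = (44 - 17)/(10 - 28) ≡ 27/29 mod 47. 29⁻¹ ≡ 13 (mod 47) since 29·13 = 377 ≡ 1, so λ ≡ 22.
  x = λ² - 28 - 10 = 484 - 38 ≡ 23; y = λ·(28 - 23) - 17 ≡ 46. → (23, 46)

(23, 46)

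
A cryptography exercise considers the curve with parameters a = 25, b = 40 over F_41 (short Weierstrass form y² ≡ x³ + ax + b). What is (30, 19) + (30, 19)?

(12, 31)

tangent at (30, 19): λ = (3·30² + 25)/(2·19) ≡ 19/38. 38⁻¹ ≡ 27 (mod 41) since 38·27 = 1026 ≡ 1, so λ ≡ 19·27 ≡ 21.
  x = λ² - 30 - 30 = 441 - 60 ≡ 12; y = λ·(30 - 12) - 19 ≡ 31. → (12, 31)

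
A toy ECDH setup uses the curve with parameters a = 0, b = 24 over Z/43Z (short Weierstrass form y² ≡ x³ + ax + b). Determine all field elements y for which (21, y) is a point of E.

13, 30

x³ + 0x + 24 = 9285 ≡ 40 (mod 43).
Square roots of 40 mod 43: 13 and 30 (since 13² = 169 ≡ 40).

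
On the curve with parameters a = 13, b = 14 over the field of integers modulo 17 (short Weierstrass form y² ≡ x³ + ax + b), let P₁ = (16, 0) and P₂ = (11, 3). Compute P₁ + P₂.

(16, 0) + (11, 3). λ = (3 - 0)/(11 - 16) ≡ 3/12 mod 17. 12⁻¹ ≡ 10 (mod 17), so λ ≡ 13.
  x = λ² - 16 - 11 = 169 - 27 ≡ 6; y = λ·(16 - 6) - 0 ≡ 11. → (6, 11)

(6, 11)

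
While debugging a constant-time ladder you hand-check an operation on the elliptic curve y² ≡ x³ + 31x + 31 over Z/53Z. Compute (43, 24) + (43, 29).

O

The two points share x = 43 and their y-coordinates satisfy 24 + 29 ≡ 0 (mod 53), so they are inverses. Their sum is 𝒪.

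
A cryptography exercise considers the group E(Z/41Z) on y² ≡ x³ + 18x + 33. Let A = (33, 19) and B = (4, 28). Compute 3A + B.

(4, 13)

First 3A:
Repeated addition: build up to 3A.
2A: tangent at (33, 19): λ = (3·33² + 18)/(2·19) ≡ 5/38. 38⁻¹ ≡ 27 (mod 41) since 38·27 = 1026 ≡ 1, so λ ≡ 5·27 ≡ 12.
  x = λ² - 33 - 33 = 144 - 66 ≡ 37; y = λ·(33 - 37) - 19 ≡ 15. → (37, 15)
3A: (37, 15) + (33, 19). λ = (19 - 15)/(33 - 37) ≡ 4/37 mod 41. 37⁻¹ ≡ 10 (mod 41), so λ ≡ 40.
  x = λ² - 37 - 33 = 1600 - 70 ≡ 13; y = λ·(37 - 13) - 15 ≡ 2. → (13, 2)
3A = (13, 2).
Finally 3A + B:
(13, 2) + (4, 28). λ = (28 - 2)/(4 - 13) ≡ 26/32 mod 41. 32⁻¹ ≡ 9 (mod 41), so λ ≡ 29.
  x = λ² - 13 - 4 = 841 - 17 ≡ 4; y = λ·(13 - 4) - 2 ≡ 13. → (4, 13)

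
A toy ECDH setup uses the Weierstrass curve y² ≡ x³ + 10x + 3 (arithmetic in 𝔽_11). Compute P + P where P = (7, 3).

tangent at (7, 3): λ = (3·7² + 10)/(2·3) ≡ 3/6. 6⁻¹ ≡ 2 (mod 11), so λ ≡ 3·2 ≡ 6.
  x = λ² - 7 - 7 = 36 - 14 ≡ 0; y = λ·(7 - 0) - 3 ≡ 6. → (0, 6)

(0, 6)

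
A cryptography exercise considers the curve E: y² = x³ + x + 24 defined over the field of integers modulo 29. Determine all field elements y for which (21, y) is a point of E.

x³ + 1x + 24 = 9306 ≡ 26 (mod 29).
26 is a non-residue mod 29; no y exists.

none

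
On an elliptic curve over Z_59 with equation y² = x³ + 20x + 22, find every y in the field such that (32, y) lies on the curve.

6, 53

x³ + 20x + 22 = 33430 ≡ 36 (mod 59).
Square roots of 36 mod 59: 6 and 53 (since 6² = 36 ≡ 36).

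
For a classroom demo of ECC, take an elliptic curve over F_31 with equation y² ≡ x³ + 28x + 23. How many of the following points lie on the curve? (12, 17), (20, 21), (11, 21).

(12, 17): 17² ≡ 10, rhs ≡ 10 → on.
(20, 21): 21² ≡ 7, rhs ≡ 27 → off.
(11, 21): 21² ≡ 7, rhs ≡ 19 → off.

1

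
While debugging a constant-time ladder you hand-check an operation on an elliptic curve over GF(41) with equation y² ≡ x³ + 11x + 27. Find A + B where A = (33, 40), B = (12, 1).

(12, 40)

(33, 40) + (12, 1). λ = (1 - 40)/(12 - 33) ≡ 2/20 mod 41. 20⁻¹ ≡ 39 (mod 41), so λ ≡ 37.
  x = λ² - 33 - 12 = 1369 - 45 ≡ 12; y = λ·(33 - 12) - 40 ≡ 40. → (12, 40)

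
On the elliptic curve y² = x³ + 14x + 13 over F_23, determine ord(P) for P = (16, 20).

8

2P: tangent at (16, 20): λ = (3·16² + 14)/(2·20) ≡ 0/17. 17⁻¹ ≡ 19 (mod 23), so λ ≡ 0·19 ≡ 0.
  x = λ² - 16 - 16 = 0 - 32 ≡ 14; y = λ·(16 - 14) - 20 ≡ 3. → (14, 3)
3P: (14, 3) + (16, 20). λ = (20 - 3)/(16 - 14) ≡ 17/2 mod 23. 2⁻¹ ≡ 12 (mod 23), so λ ≡ 20.
  x = λ² - 14 - 16 = 400 - 30 ≡ 2; y = λ·(14 - 2) - 3 ≡ 7. → (2, 7)
4P: (2, 7) + (16, 20). λ = (20 - 7)/(16 - 2) ≡ 13/14 mod 23. 14⁻¹ ≡ 5 (mod 23), so λ ≡ 19.
  x = λ² - 2 - 16 = 361 - 18 ≡ 21; y = λ·(2 - 21) - 7 ≡ 0. → (21, 0)
5P: (21, 0) + (16, 20). λ = (20 - 0)/(16 - 21) ≡ 20/18 mod 23. 18⁻¹ ≡ 9 (mod 23), so λ ≡ 19.
  x = λ² - 21 - 16 = 361 - 37 ≡ 2; y = λ·(21 - 2) - 0 ≡ 16. → (2, 16)
6P: (2, 16) + (16, 20). λ = (20 - 16)/(16 - 2) ≡ 4/14 mod 23. 14⁻¹ ≡ 5 (mod 23), so λ ≡ 20.
  x = λ² - 2 - 16 = 400 - 18 ≡ 14; y = λ·(2 - 14) - 16 ≡ 20. → (14, 20)
7P: (14, 20) + (16, 20). λ = (20 - 20)/(16 - 14) ≡ 0/2 mod 23. 2⁻¹ ≡ 12 (mod 23), so λ ≡ 0.
  x = λ² - 14 - 16 = 0 - 30 ≡ 16; y = λ·(14 - 16) - 20 ≡ 3. → (16, 3)
8P: (16, 3) + (16, 20): same x and y₁ ≡ -y₂, so the sum is O.
8P = O, so the order is 8.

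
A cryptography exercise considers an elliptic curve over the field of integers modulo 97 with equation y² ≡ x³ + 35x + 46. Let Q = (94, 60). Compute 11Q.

Double-and-add on 11 = (1011)₂. Start with Q = (94, 60) for the leading 1-bit.
double: tangent at (94, 60): λ = (3·94² + 35)/(2·60) ≡ 62/23. 23⁻¹ ≡ 38 (mod 97), so λ ≡ 62·38 ≡ 28.
  x = λ² - 94 - 94 = 784 - 188 ≡ 14; y = λ·(94 - 14) - 60 ≡ 46. → (14, 46)
double: tangent at (14, 46): λ = (3·14² + 35)/(2·46) ≡ 41/92. 92⁻¹ ≡ 58 (mod 97) since 92·58 = 5336 ≡ 1, so λ ≡ 41·58 ≡ 50.
  x = λ² - 14 - 14 = 2500 - 28 ≡ 47; y = λ·(14 - 47) - 46 ≡ 50. → (47, 50)
add Q: (47, 50) + (94, 60). λ = (60 - 50)/(94 - 47) ≡ 10/47 mod 97. 47⁻¹ ≡ 64 (mod 97), so λ ≡ 58.
  x = λ² - 47 - 94 = 3364 - 141 ≡ 22; y = λ·(47 - 22) - 50 ≡ 42. → (22, 42)
double: tangent at (22, 42): λ = (3·22² + 35)/(2·42) ≡ 32/84. 84⁻¹ ≡ 82 (mod 97), so λ ≡ 32·82 ≡ 5.
  x = λ² - 22 - 22 = 25 - 44 ≡ 78; y = λ·(22 - 78) - 42 ≡ 66. → (78, 66)
add Q: (78, 66) + (94, 60). λ = (60 - 66)/(94 - 78) ≡ 91/16 mod 97. 16⁻¹ ≡ 91 (mod 97), so λ ≡ 36.
  x = λ² - 78 - 94 = 1296 - 172 ≡ 57; y = λ·(78 - 57) - 66 ≡ 11. → (57, 11)

(57, 11)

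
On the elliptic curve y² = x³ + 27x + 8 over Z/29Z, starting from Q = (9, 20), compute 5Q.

(26, 4)

Double-and-add on 5 = (101)₂. Start with Q = (9, 20) for the leading 1-bit.
double: tangent at (9, 20): λ = (3·9² + 27)/(2·20) ≡ 9/11. 11⁻¹ ≡ 8 (mod 29), so λ ≡ 9·8 ≡ 14.
  x = λ² - 9 - 9 = 196 - 18 ≡ 4; y = λ·(9 - 4) - 20 ≡ 21. → (4, 21)
double: tangent at (4, 21): λ = (3·4² + 27)/(2·21) ≡ 17/13. 13⁻¹ ≡ 9 (mod 29), so λ ≡ 17·9 ≡ 8.
  x = λ² - 4 - 4 = 64 - 8 ≡ 27; y = λ·(4 - 27) - 21 ≡ 27. → (27, 27)
add Q: (27, 27) + (9, 20). λ = (20 - 27)/(9 - 27) ≡ 22/11 mod 29. 11⁻¹ ≡ 8 (mod 29) since 11·8 = 88 ≡ 1, so λ ≡ 2.
  x = λ² - 27 - 9 = 4 - 36 ≡ 26; y = λ·(27 - 26) - 27 ≡ 4. → (26, 4)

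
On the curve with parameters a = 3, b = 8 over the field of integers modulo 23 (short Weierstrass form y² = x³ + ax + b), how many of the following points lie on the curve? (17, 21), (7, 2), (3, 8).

2

(17, 21): 21² ≡ 4, rhs ≡ 4 → on.
(7, 2): 2² ≡ 4, rhs ≡ 4 → on.
(3, 8): 8² ≡ 18, rhs ≡ 21 → off.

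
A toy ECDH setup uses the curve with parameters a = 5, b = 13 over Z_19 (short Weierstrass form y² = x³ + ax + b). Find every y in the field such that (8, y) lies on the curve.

none

x³ + 5x + 13 = 565 ≡ 14 (mod 19).
14 is a non-residue mod 19; no y exists.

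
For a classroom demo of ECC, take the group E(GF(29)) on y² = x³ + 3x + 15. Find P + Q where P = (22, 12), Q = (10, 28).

(2, 0)

(22, 12) + (10, 28). λ = (28 - 12)/(10 - 22) ≡ 16/17 mod 29. 17⁻¹ ≡ 12 (mod 29), so λ ≡ 18.
  x = λ² - 22 - 10 = 324 - 32 ≡ 2; y = λ·(22 - 2) - 12 ≡ 0. → (2, 0)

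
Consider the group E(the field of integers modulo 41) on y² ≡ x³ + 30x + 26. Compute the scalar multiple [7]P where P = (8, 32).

(14, 22)

Repeated addition: build up to 7P.
2P: tangent at (8, 32): λ = (3·8² + 30)/(2·32) ≡ 17/23. 23⁻¹ ≡ 25 (mod 41) since 23·25 = 575 ≡ 1, so λ ≡ 17·25 ≡ 15.
  x = λ² - 8 - 8 = 225 - 16 ≡ 4; y = λ·(8 - 4) - 32 ≡ 28. → (4, 28)
3P: (4, 28) + (8, 32). λ = (32 - 28)/(8 - 4) ≡ 4/4 mod 41. 4⁻¹ ≡ 31 (mod 41) since 4·31 = 124 ≡ 1, so λ ≡ 1.
  x = λ² - 4 - 8 = 1 - 12 ≡ 30; y = λ·(4 - 30) - 28 ≡ 28. → (30, 28)
4P: (30, 28) + (8, 32). λ = (32 - 28)/(8 - 30) ≡ 4/19 mod 41. 19⁻¹ ≡ 13 (mod 41), so λ ≡ 11.
  x = λ² - 30 - 8 = 121 - 38 ≡ 1; y = λ·(30 - 1) - 28 ≡ 4. → (1, 4)
5P: (1, 4) + (8, 32). λ = (32 - 4)/(8 - 1) ≡ 28/7 mod 41. 7⁻¹ ≡ 6 (mod 41) since 7·6 = 42 ≡ 1, so λ ≡ 4.
  x = λ² - 1 - 8 = 16 - 9 ≡ 7; y = λ·(1 - 7) - 4 ≡ 13. → (7, 13)
6P: (7, 13) + (8, 32). λ = (32 - 13)/(8 - 7) ≡ 19/1 mod 41. 1⁻¹ ≡ 1 (mod 41), so λ ≡ 19.
  x = λ² - 7 - 8 = 361 - 15 ≡ 18; y = λ·(7 - 18) - 13 ≡ 24. → (18, 24)
7P: (18, 24) + (8, 32). λ = (32 - 24)/(8 - 18) ≡ 8/31 mod 41. 31⁻¹ ≡ 4 (mod 41), so λ ≡ 32.
  x = λ² - 18 - 8 = 1024 - 26 ≡ 14; y = λ·(18 - 14) - 24 ≡ 22. → (14, 22)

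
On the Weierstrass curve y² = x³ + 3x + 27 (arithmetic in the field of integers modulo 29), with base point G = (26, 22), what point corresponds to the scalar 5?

(11, 12)

Repeated addition: build up to 5G.
2G: tangent at (26, 22): λ = (3·26² + 3)/(2·22) ≡ 1/15. 15⁻¹ ≡ 2 (mod 29) since 15·2 = 30 ≡ 1, so λ ≡ 1·2 ≡ 2.
  x = λ² - 26 - 26 = 4 - 52 ≡ 10; y = λ·(26 - 10) - 22 ≡ 10. → (10, 10)
3G: (10, 10) + (26, 22). λ = (22 - 10)/(26 - 10) ≡ 12/16 mod 29. 16⁻¹ ≡ 20 (mod 29), so λ ≡ 8.
  x = λ² - 10 - 26 = 64 - 36 ≡ 28; y = λ·(10 - 28) - 10 ≡ 20. → (28, 20)
4G: (28, 20) + (26, 22). λ = (22 - 20)/(26 - 28) ≡ 2/27 mod 29. 27⁻¹ ≡ 14 (mod 29), so λ ≡ 28.
  x = λ² - 28 - 26 = 784 - 54 ≡ 5; y = λ·(28 - 5) - 20 ≡ 15. → (5, 15)
5G: (5, 15) + (26, 22). λ = (22 - 15)/(26 - 5) ≡ 7/21 mod 29. 21⁻¹ ≡ 18 (mod 29), so λ ≡ 10.
  x = λ² - 5 - 26 = 100 - 31 ≡ 11; y = λ·(5 - 11) - 15 ≡ 12. → (11, 12)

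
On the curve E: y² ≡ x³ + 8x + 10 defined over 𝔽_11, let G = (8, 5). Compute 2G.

tangent at (8, 5): λ = (3·8² + 8)/(2·5) ≡ 2/10. 10⁻¹ ≡ 10 (mod 11), so λ ≡ 2·10 ≡ 9.
  x = λ² - 8 - 8 = 81 - 16 ≡ 10; y = λ·(8 - 10) - 5 ≡ 10. → (10, 10)

(10, 10)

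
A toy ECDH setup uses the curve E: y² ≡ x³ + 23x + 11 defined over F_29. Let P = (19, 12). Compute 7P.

(25, 0)

Repeated addition: build up to 7P.
2P: tangent at (19, 12): λ = (3·19² + 23)/(2·12) ≡ 4/24. 24⁻¹ ≡ 23 (mod 29), so λ ≡ 4·23 ≡ 5.
  x = λ² - 19 - 19 = 25 - 38 ≡ 16; y = λ·(19 - 16) - 12 ≡ 3. → (16, 3)
3P: (16, 3) + (19, 12). λ = (12 - 3)/(19 - 16) ≡ 9/3 mod 29. 3⁻¹ ≡ 10 (mod 29) since 3·10 = 30 ≡ 1, so λ ≡ 3.
  x = λ² - 16 - 19 = 9 - 35 ≡ 3; y = λ·(16 - 3) - 3 ≡ 7. → (3, 7)
4P: (3, 7) + (19, 12). λ = (12 - 7)/(19 - 3) ≡ 5/16 mod 29. 16⁻¹ ≡ 20 (mod 29) since 16·20 = 320 ≡ 1, so λ ≡ 13.
  x = λ² - 3 - 19 = 169 - 22 ≡ 2; y = λ·(3 - 2) - 7 ≡ 6. → (2, 6)
5P: (2, 6) + (19, 12). λ = (12 - 6)/(19 - 2) ≡ 6/17 mod 29. 17⁻¹ ≡ 12 (mod 29), so λ ≡ 14.
  x = λ² - 2 - 19 = 196 - 21 ≡ 1; y = λ·(2 - 1) - 6 ≡ 8. → (1, 8)
6P: (1, 8) + (19, 12). λ = (12 - 8)/(19 - 1) ≡ 4/18 mod 29. 18⁻¹ ≡ 21 (mod 29) since 18·21 = 378 ≡ 1, so λ ≡ 26.
  x = λ² - 1 - 19 = 676 - 20 ≡ 18; y = λ·(1 - 18) - 8 ≡ 14. → (18, 14)
7P: (18, 14) + (19, 12). λ = (12 - 14)/(19 - 18) ≡ 27/1 mod 29. 1⁻¹ ≡ 1 (mod 29), so λ ≡ 27.
  x = λ² - 18 - 19 = 729 - 37 ≡ 25; y = λ·(18 - 25) - 14 ≡ 0. → (25, 0)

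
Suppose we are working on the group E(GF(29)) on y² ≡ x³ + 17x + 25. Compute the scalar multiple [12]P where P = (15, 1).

Double-and-add on 12 = (1100)₂. Start with P = (15, 1) for the leading 1-bit.
double: tangent at (15, 1): λ = (3·15² + 17)/(2·1) ≡ 25/2. 2⁻¹ ≡ 15 (mod 29), so λ ≡ 25·15 ≡ 27.
  x = λ² - 15 - 15 = 729 - 30 ≡ 3; y = λ·(15 - 3) - 1 ≡ 4. → (3, 4)
add P: (3, 4) + (15, 1). λ = (1 - 4)/(15 - 3) ≡ 26/12 mod 29. 12⁻¹ ≡ 17 (mod 29), so λ ≡ 7.
  x = λ² - 3 - 15 = 49 - 18 ≡ 2; y = λ·(3 - 2) - 4 ≡ 3. → (2, 3)
double: tangent at (2, 3): λ = (3·2² + 17)/(2·3) ≡ 0/6. 6⁻¹ ≡ 5 (mod 29) since 6·5 = 30 ≡ 1, so λ ≡ 0·5 ≡ 0.
  x = λ² - 2 - 2 = 0 - 4 ≡ 25; y = λ·(2 - 25) - 3 ≡ 26. → (25, 26)
double: tangent at (25, 26): λ = (3·25² + 17)/(2·26) ≡ 7/23. 23⁻¹ ≡ 24 (mod 29) since 23·24 = 552 ≡ 1, so λ ≡ 7·24 ≡ 23.
  x = λ² - 25 - 25 = 529 - 50 ≡ 15; y = λ·(25 - 15) - 26 ≡ 1. → (15, 1)

(15, 1)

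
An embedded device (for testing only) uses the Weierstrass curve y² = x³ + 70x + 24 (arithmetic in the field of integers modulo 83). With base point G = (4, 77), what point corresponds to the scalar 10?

Repeated addition: build up to 10G.
2G: tangent at (4, 77): λ = (3·4² + 70)/(2·77) ≡ 35/71. 71⁻¹ ≡ 76 (mod 83) since 71·76 = 5396 ≡ 1, so λ ≡ 35·76 ≡ 4.
  x = λ² - 4 - 4 = 16 - 8 ≡ 8; y = λ·(4 - 8) - 77 ≡ 73. → (8, 73)
3G: (8, 73) + (4, 77). λ = (77 - 73)/(4 - 8) ≡ 4/79 mod 83. 79⁻¹ ≡ 62 (mod 83), so λ ≡ 82.
  x = λ² - 8 - 4 = 6724 - 12 ≡ 72; y = λ·(8 - 72) - 73 ≡ 74. → (72, 74)
4G: (72, 74) + (4, 77). λ = (77 - 74)/(4 - 72) ≡ 3/15 mod 83. 15⁻¹ ≡ 72 (mod 83), so λ ≡ 50.
  x = λ² - 72 - 4 = 2500 - 76 ≡ 17; y = λ·(72 - 17) - 74 ≡ 20. → (17, 20)
5G: (17, 20) + (4, 77). λ = (77 - 20)/(4 - 17) ≡ 57/70 mod 83. 70⁻¹ ≡ 51 (mod 83), so λ ≡ 2.
  x = λ² - 17 - 4 = 4 - 21 ≡ 66; y = λ·(17 - 66) - 20 ≡ 48. → (66, 48)
6G: (66, 48) + (4, 77). λ = (77 - 48)/(4 - 66) ≡ 29/21 mod 83. 21⁻¹ ≡ 4 (mod 83), so λ ≡ 33.
  x = λ² - 66 - 4 = 1089 - 70 ≡ 23; y = λ·(66 - 23) - 48 ≡ 43. → (23, 43)
7G: (23, 43) + (4, 77). λ = (77 - 43)/(4 - 23) ≡ 34/64 mod 83. 64⁻¹ ≡ 48 (mod 83) since 64·48 = 3072 ≡ 1, so λ ≡ 55.
  x = λ² - 23 - 4 = 3025 - 27 ≡ 10; y = λ·(23 - 10) - 43 ≡ 8. → (10, 8)
8G: (10, 8) + (4, 77). λ = (77 - 8)/(4 - 10) ≡ 69/77 mod 83. 77⁻¹ ≡ 69 (mod 83) since 77·69 = 5313 ≡ 1, so λ ≡ 30.
  x = λ² - 10 - 4 = 900 - 14 ≡ 56; y = λ·(10 - 56) - 8 ≡ 23. → (56, 23)
9G: (56, 23) + (4, 77). λ = (77 - 23)/(4 - 56) ≡ 54/31 mod 83. 31⁻¹ ≡ 75 (mod 83), so λ ≡ 66.
  x = λ² - 56 - 4 = 4356 - 60 ≡ 63; y = λ·(56 - 63) - 23 ≡ 13. → (63, 13)
10G: (63, 13) + (4, 77). λ = (77 - 13)/(4 - 63) ≡ 64/24 mod 83. 24⁻¹ ≡ 45 (mod 83) since 24·45 = 1080 ≡ 1, so λ ≡ 58.
  x = λ² - 63 - 4 = 3364 - 67 ≡ 60; y = λ·(63 - 60) - 13 ≡ 78. → (60, 78)

(60, 78)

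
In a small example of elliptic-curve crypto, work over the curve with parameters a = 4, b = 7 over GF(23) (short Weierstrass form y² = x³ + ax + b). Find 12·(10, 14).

O

Write Q = (10, 14).
Double-and-add on 12 = (1100)₂. Start with Q = (10, 14) for the leading 1-bit.
double: tangent at (10, 14): λ = (3·10² + 4)/(2·14) ≡ 5/5. 5⁻¹ ≡ 14 (mod 23), so λ ≡ 5·14 ≡ 1.
  x = λ² - 10 - 10 = 1 - 20 ≡ 4; y = λ·(10 - 4) - 14 ≡ 15. → (4, 15)
add Q: (4, 15) + (10, 14). λ = (14 - 15)/(10 - 4) ≡ 22/6 mod 23. 6⁻¹ ≡ 4 (mod 23) since 6·4 = 24 ≡ 1, so λ ≡ 19.
  x = λ² - 4 - 10 = 361 - 14 ≡ 2; y = λ·(4 - 2) - 15 ≡ 0. → (2, 0)
double: (2, 0) + (2, 0): same x and y₁ ≡ -y₂, so the sum is O.
double: O + O = O (identity).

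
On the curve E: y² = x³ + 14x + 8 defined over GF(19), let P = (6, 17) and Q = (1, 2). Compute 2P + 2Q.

(2, 5)

First 2P:
Repeated addition: build up to 2P.
2P: tangent at (6, 17): λ = (3·6² + 14)/(2·17) ≡ 8/15. 15⁻¹ ≡ 14 (mod 19) since 15·14 = 210 ≡ 1, so λ ≡ 8·14 ≡ 17.
  x = λ² - 6 - 6 = 289 - 12 ≡ 11; y = λ·(6 - 11) - 17 ≡ 12. → (11, 12)
2P = (11, 12).
Next 2Q:
Repeated addition: build up to 2Q.
2Q: tangent at (1, 2): λ = (3·1² + 14)/(2·2) ≡ 17/4. 4⁻¹ ≡ 5 (mod 19), so λ ≡ 17·5 ≡ 9.
  x = λ² - 1 - 1 = 81 - 2 ≡ 3; y = λ·(1 - 3) - 2 ≡ 18. → (3, 18)
2Q = (3, 18).
Finally 2P + 2Q:
(11, 12) + (3, 18). λ = (18 - 12)/(3 - 11) ≡ 6/11 mod 19. 11⁻¹ ≡ 7 (mod 19) since 11·7 = 77 ≡ 1, so λ ≡ 4.
  x = λ² - 11 - 3 = 16 - 14 ≡ 2; y = λ·(11 - 2) - 12 ≡ 5. → (2, 5)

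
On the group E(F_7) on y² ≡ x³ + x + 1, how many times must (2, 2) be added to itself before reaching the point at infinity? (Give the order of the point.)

2P: tangent at (2, 2): λ = (3·2² + 1)/(2·2) ≡ 6/4. 4⁻¹ ≡ 2 (mod 7), so λ ≡ 6·2 ≡ 5.
  x = λ² - 2 - 2 = 25 - 4 ≡ 0; y = λ·(2 - 0) - 2 ≡ 1. → (0, 1)
3P: (0, 1) + (2, 2). λ = (2 - 1)/(2 - 0) ≡ 1/2 mod 7. 2⁻¹ ≡ 4 (mod 7) since 2·4 = 8 ≡ 1, so λ ≡ 4.
  x = λ² - 0 - 2 = 16 - 2 ≡ 0; y = λ·(0 - 0) - 1 ≡ 6. → (0, 6)
4P: (0, 6) + (2, 2). λ = (2 - 6)/(2 - 0) ≡ 3/2 mod 7. 2⁻¹ ≡ 4 (mod 7), so λ ≡ 5.
  x = λ² - 0 - 2 = 25 - 2 ≡ 2; y = λ·(0 - 2) - 6 ≡ 5. → (2, 5)
5P: (2, 5) + (2, 2): same x and y₁ ≡ -y₂, so the sum is the point at infinity.
5P = the point at infinity, so the order is 5.

5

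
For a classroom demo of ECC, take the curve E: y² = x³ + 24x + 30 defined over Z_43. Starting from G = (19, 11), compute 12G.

Repeated addition: build up to 12G.
2G: tangent at (19, 11): λ = (3·19² + 24)/(2·11) ≡ 32/22. 22⁻¹ ≡ 2 (mod 43) since 22·2 = 44 ≡ 1, so λ ≡ 32·2 ≡ 21.
  x = λ² - 19 - 19 = 441 - 38 ≡ 16; y = λ·(19 - 16) - 11 ≡ 9. → (16, 9)
3G: (16, 9) + (19, 11). λ = (11 - 9)/(19 - 16) ≡ 2/3 mod 43. 3⁻¹ ≡ 29 (mod 43) since 3·29 = 87 ≡ 1, so λ ≡ 15.
  x = λ² - 16 - 19 = 225 - 35 ≡ 18; y = λ·(16 - 18) - 9 ≡ 4. → (18, 4)
4G: (18, 4) + (19, 11). λ = (11 - 4)/(19 - 18) ≡ 7/1 mod 43. 1⁻¹ ≡ 1 (mod 43), so λ ≡ 7.
  x = λ² - 18 - 19 = 49 - 37 ≡ 12; y = λ·(18 - 12) - 4 ≡ 38. → (12, 38)
5G: (12, 38) + (19, 11). λ = (11 - 38)/(19 - 12) ≡ 16/7 mod 43. 7⁻¹ ≡ 37 (mod 43), so λ ≡ 33.
  x = λ² - 12 - 19 = 1089 - 31 ≡ 26; y = λ·(12 - 26) - 38 ≡ 16. → (26, 16)
6G: (26, 16) + (19, 11). λ = (11 - 16)/(19 - 26) ≡ 38/36 mod 43. 36⁻¹ ≡ 6 (mod 43), so λ ≡ 13.
  x = λ² - 26 - 19 = 169 - 45 ≡ 38; y = λ·(26 - 38) - 16 ≡ 0. → (38, 0)
7G: (38, 0) + (19, 11). λ = (11 - 0)/(19 - 38) ≡ 11/24 mod 43. 24⁻¹ ≡ 9 (mod 43), so λ ≡ 13.
  x = λ² - 38 - 19 = 169 - 57 ≡ 26; y = λ·(38 - 26) - 0 ≡ 27. → (26, 27)
8G: (26, 27) + (19, 11). λ = (11 - 27)/(19 - 26) ≡ 27/36 mod 43. 36⁻¹ ≡ 6 (mod 43), so λ ≡ 33.
  x = λ² - 26 - 19 = 1089 - 45 ≡ 12; y = λ·(26 - 12) - 27 ≡ 5. → (12, 5)
9G: (12, 5) + (19, 11). λ = (11 - 5)/(19 - 12) ≡ 6/7 mod 43. 7⁻¹ ≡ 37 (mod 43) since 7·37 = 259 ≡ 1, so λ ≡ 7.
  x = λ² - 12 - 19 = 49 - 31 ≡ 18; y = λ·(12 - 18) - 5 ≡ 39. → (18, 39)
10G: (18, 39) + (19, 11). λ = (11 - 39)/(19 - 18) ≡ 15/1 mod 43. 1⁻¹ ≡ 1 (mod 43), so λ ≡ 15.
  x = λ² - 18 - 19 = 225 - 37 ≡ 16; y = λ·(18 - 16) - 39 ≡ 34. → (16, 34)
11G: (16, 34) + (19, 11). λ = (11 - 34)/(19 - 16) ≡ 20/3 mod 43. 3⁻¹ ≡ 29 (mod 43), so λ ≡ 21.
  x = λ² - 16 - 19 = 441 - 35 ≡ 19; y = λ·(16 - 19) - 34 ≡ 32. → (19, 32)
12G: (19, 32) + (19, 11): same x and y₁ ≡ -y₂, so the sum is 𝒪.

O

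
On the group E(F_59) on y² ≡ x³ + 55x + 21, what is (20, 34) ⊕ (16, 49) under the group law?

(20, 34) + (16, 49). λ = (49 - 34)/(16 - 20) ≡ 15/55 mod 59. 55⁻¹ ≡ 44 (mod 59), so λ ≡ 11.
  x = λ² - 20 - 16 = 121 - 36 ≡ 26; y = λ·(20 - 26) - 34 ≡ 18. → (26, 18)

(26, 18)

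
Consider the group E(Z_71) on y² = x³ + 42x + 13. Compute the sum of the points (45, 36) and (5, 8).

(8, 68)

(45, 36) + (5, 8). λ = (8 - 36)/(5 - 45) ≡ 43/31 mod 71. 31⁻¹ ≡ 55 (mod 71) since 31·55 = 1705 ≡ 1, so λ ≡ 22.
  x = λ² - 45 - 5 = 484 - 50 ≡ 8; y = λ·(45 - 8) - 36 ≡ 68. → (8, 68)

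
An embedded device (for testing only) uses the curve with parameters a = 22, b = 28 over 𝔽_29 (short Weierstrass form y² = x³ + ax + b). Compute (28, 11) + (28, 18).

O

The two points share x = 28 and their y-coordinates satisfy 11 + 18 ≡ 0 (mod 29), so they are inverses. Their sum is O.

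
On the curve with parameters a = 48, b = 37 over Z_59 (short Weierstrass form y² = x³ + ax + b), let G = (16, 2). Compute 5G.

Repeated addition: build up to 5G.
2G: tangent at (16, 2): λ = (3·16² + 48)/(2·2) ≡ 49/4. 4⁻¹ ≡ 15 (mod 59) since 4·15 = 60 ≡ 1, so λ ≡ 49·15 ≡ 27.
  x = λ² - 16 - 16 = 729 - 32 ≡ 48; y = λ·(16 - 48) - 2 ≡ 19. → (48, 19)
3G: (48, 19) + (16, 2). λ = (2 - 19)/(16 - 48) ≡ 42/27 mod 59. 27⁻¹ ≡ 35 (mod 59) since 27·35 = 945 ≡ 1, so λ ≡ 54.
  x = λ² - 48 - 16 = 2916 - 64 ≡ 20; y = λ·(48 - 20) - 19 ≡ 18. → (20, 18)
4G: (20, 18) + (16, 2). λ = (2 - 18)/(16 - 20) ≡ 43/55 mod 59. 55⁻¹ ≡ 44 (mod 59) since 55·44 = 2420 ≡ 1, so λ ≡ 4.
  x = λ² - 20 - 16 = 16 - 36 ≡ 39; y = λ·(20 - 39) - 18 ≡ 24. → (39, 24)
5G: (39, 24) + (16, 2). λ = (2 - 24)/(16 - 39) ≡ 37/36 mod 59. 36⁻¹ ≡ 41 (mod 59) since 36·41 = 1476 ≡ 1, so λ ≡ 42.
  x = λ² - 39 - 16 = 1764 - 55 ≡ 57; y = λ·(39 - 57) - 24 ≡ 46. → (57, 46)

(57, 46)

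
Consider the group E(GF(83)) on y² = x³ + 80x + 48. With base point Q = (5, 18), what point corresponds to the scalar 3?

Repeated addition: build up to 3Q.
2Q: tangent at (5, 18): λ = (3·5² + 80)/(2·18) ≡ 72/36. 36⁻¹ ≡ 30 (mod 83) since 36·30 = 1080 ≡ 1, so λ ≡ 72·30 ≡ 2.
  x = λ² - 5 - 5 = 4 - 10 ≡ 77; y = λ·(5 - 77) - 18 ≡ 4. → (77, 4)
3Q: (77, 4) + (5, 18). λ = (18 - 4)/(5 - 77) ≡ 14/11 mod 83. 11⁻¹ ≡ 68 (mod 83), so λ ≡ 39.
  x = λ² - 77 - 5 = 1521 - 82 ≡ 28; y = λ·(77 - 28) - 4 ≡ 81. → (28, 81)

(28, 81)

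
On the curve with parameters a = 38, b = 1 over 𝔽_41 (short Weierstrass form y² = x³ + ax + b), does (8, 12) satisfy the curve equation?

y² = 12² ≡ 21; x³ + 38x + 1 = 817 ≡ 38 (mod 41). 21 ≠ 38.

no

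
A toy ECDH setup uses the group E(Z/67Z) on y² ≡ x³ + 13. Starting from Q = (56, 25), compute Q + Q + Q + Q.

(48, 51)

Double-and-add on 4 = (100)₂. Start with Q = (56, 25) for the leading 1-bit.
double: tangent at (56, 25): λ = (3·56² + 0)/(2·25) ≡ 28/50. 50⁻¹ ≡ 63 (mod 67), so λ ≡ 28·63 ≡ 22.
  x = λ² - 56 - 56 = 484 - 112 ≡ 37; y = λ·(56 - 37) - 25 ≡ 58. → (37, 58)
double: tangent at (37, 58): λ = (3·37² + 0)/(2·58) ≡ 20/49. 49⁻¹ ≡ 26 (mod 67) since 49·26 = 1274 ≡ 1, so λ ≡ 20·26 ≡ 51.
  x = λ² - 37 - 37 = 2601 - 74 ≡ 48; y = λ·(37 - 48) - 58 ≡ 51. → (48, 51)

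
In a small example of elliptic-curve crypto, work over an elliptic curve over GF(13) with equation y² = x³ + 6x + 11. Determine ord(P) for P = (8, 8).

5

2P: tangent at (8, 8): λ = (3·8² + 6)/(2·8) ≡ 3/3. 3⁻¹ ≡ 9 (mod 13), so λ ≡ 3·9 ≡ 1.
  x = λ² - 8 - 8 = 1 - 16 ≡ 11; y = λ·(8 - 11) - 8 ≡ 2. → (11, 2)
3P: (11, 2) + (8, 8). λ = (8 - 2)/(8 - 11) ≡ 6/10 mod 13. 10⁻¹ ≡ 4 (mod 13) since 10·4 = 40 ≡ 1, so λ ≡ 11.
  x = λ² - 11 - 8 = 121 - 19 ≡ 11; y = λ·(11 - 11) - 2 ≡ 11. → (11, 11)
4P: (11, 11) + (8, 8). λ = (8 - 11)/(8 - 11) ≡ 10/10 mod 13. 10⁻¹ ≡ 4 (mod 13), so λ ≡ 1.
  x = λ² - 11 - 8 = 1 - 19 ≡ 8; y = λ·(11 - 8) - 11 ≡ 5. → (8, 5)
5P: (8, 5) + (8, 8): same x and y₁ ≡ -y₂, so the sum is 𝒪.
5P = 𝒪, so the order is 5.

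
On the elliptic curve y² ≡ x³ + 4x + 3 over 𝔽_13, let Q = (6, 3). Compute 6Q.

(8, 1)

Double-and-add on 6 = (110)₂. Start with Q = (6, 3) for the leading 1-bit.
double: tangent at (6, 3): λ = (3·6² + 4)/(2·3) ≡ 8/6. 6⁻¹ ≡ 11 (mod 13) since 6·11 = 66 ≡ 1, so λ ≡ 8·11 ≡ 10.
  x = λ² - 6 - 6 = 100 - 12 ≡ 10; y = λ·(6 - 10) - 3 ≡ 9. → (10, 9)
add Q: (10, 9) + (6, 3). λ = (3 - 9)/(6 - 10) ≡ 7/9 mod 13. 9⁻¹ ≡ 3 (mod 13) since 9·3 = 27 ≡ 1, so λ ≡ 8.
  x = λ² - 10 - 6 = 64 - 16 ≡ 9; y = λ·(10 - 9) - 9 ≡ 12. → (9, 12)
double: tangent at (9, 12): λ = (3·9² + 4)/(2·12) ≡ 0/11. 11⁻¹ ≡ 6 (mod 13) since 11·6 = 66 ≡ 1, so λ ≡ 0·6 ≡ 0.
  x = λ² - 9 - 9 = 0 - 18 ≡ 8; y = λ·(9 - 8) - 12 ≡ 1. → (8, 1)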